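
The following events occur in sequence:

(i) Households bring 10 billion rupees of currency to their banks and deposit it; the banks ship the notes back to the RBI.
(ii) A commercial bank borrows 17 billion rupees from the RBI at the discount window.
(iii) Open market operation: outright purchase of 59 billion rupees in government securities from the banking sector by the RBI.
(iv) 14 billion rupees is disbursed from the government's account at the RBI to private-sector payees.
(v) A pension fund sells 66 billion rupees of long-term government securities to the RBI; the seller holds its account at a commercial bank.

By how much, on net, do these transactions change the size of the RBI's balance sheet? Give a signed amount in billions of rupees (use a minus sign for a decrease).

+142 billion

Currency deposit 10 billion rupees: only the composition of liabilities changes → 0.
Discount-window loan 17 billion rupees: an RBI asset is acquired → +17B.
OMO purchase (from banks) 59 billion rupees: an RBI asset is acquired → +59B.
Government spending 14 billion rupees: only the composition of liabilities changes → 0.
Asset purchase (from non-banks) 66 billion rupees: an RBI asset is acquired → +66B.
Net: 0 + 17 + 59 + 0 + 66 = +142 billion.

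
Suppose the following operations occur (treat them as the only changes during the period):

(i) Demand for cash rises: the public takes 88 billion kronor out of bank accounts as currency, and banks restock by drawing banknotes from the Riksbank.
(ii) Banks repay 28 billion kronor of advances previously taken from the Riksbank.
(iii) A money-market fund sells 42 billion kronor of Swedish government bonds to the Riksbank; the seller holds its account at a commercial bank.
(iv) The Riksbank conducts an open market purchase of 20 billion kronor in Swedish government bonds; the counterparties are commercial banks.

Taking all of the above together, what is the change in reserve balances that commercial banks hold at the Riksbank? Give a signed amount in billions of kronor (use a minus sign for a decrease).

Riksbank balance sheet:
  Assets:      Securities +62B, Loans to banks −28B
  Liabilities: Bank reserves −54B, Currency in circulation +88B
Commercial banking system:
  Assets:      Reserves at CB −54B, Securities −20B
  Liabilities: Checkable deposits −46B, Borrowings from CB −28B
So the change in reserve balances that commercial banks hold at the Riksbank is -54 billion.

-54 billion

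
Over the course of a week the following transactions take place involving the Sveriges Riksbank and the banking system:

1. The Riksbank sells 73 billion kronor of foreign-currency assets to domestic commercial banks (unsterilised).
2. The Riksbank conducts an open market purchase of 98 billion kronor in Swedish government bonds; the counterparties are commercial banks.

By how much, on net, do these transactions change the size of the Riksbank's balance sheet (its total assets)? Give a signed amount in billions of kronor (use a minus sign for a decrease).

+25 billion

Riksbank balance sheet:
  Assets:      Securities +98B, Foreign assets −73B
  Liabilities: Bank reserves +25B
Commercial banking system:
  Assets:      Reserves at CB +25B, Securities −98B, Foreign assets +73B
  Liabilities: no change
Change in total Riksbank assets = +25 billion.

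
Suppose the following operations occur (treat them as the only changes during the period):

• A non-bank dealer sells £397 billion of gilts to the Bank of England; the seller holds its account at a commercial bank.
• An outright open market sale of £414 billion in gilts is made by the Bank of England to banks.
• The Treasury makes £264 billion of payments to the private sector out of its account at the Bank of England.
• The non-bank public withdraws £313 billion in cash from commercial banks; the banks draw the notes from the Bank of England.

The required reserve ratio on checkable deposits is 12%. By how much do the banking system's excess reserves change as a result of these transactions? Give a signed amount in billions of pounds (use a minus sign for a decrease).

Asset purchase (from non-banks) £397 billion: reserves +£397B, deposits +£397B.
OMO sale (to banks) £414 billion: reserves −£414B, deposits 0.
Government spending £264 billion: reserves +£264B, deposits +£264B.
Currency withdrawal £313 billion: reserves −£313B, deposits −£313B.
Totals: Δreserves = −£66B, Δdeposits = +£348B.
Δrequired reserves = 12% × +£348B = +£41.76B.
Δexcess reserves = Δreserves − Δrequired = −£66B − (+£41.76B) = -£107.76 billion.

-£107.76 billion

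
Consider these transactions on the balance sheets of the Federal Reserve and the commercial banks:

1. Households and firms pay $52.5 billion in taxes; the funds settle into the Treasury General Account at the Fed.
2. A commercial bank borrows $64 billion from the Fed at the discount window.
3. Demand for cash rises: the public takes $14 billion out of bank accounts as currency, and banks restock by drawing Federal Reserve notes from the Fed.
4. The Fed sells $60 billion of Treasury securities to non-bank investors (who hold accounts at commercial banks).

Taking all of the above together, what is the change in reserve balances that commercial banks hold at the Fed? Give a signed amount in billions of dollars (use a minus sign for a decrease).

-$62.5 billion

Fed balance sheet:
  Assets:      Securities −$60B, Loans to banks +$64B
  Liabilities: Bank reserves −$62.5B, Currency in circulation +$14B, Government deposits +$52.5B
Commercial banking system:
  Assets:      Reserves at CB −$62.5B
  Liabilities: Checkable deposits −$126.5B, Borrowings from CB +$64B
So the change in reserve balances that commercial banks hold at the Fed is -$62.5 billion.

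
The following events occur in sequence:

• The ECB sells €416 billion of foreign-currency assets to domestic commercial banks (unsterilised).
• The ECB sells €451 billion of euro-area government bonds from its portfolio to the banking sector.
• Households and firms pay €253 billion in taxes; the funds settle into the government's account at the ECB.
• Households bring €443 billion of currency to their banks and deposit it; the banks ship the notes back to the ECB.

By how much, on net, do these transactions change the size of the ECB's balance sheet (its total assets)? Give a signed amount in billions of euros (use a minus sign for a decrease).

ECB balance sheet:
  Assets:      Securities −€451B, Foreign assets −€416B
  Liabilities: Bank reserves −€677B, Currency in circulation −€443B, Government deposits +€253B
Change in total ECB assets = -€867 billion.

-€867 billion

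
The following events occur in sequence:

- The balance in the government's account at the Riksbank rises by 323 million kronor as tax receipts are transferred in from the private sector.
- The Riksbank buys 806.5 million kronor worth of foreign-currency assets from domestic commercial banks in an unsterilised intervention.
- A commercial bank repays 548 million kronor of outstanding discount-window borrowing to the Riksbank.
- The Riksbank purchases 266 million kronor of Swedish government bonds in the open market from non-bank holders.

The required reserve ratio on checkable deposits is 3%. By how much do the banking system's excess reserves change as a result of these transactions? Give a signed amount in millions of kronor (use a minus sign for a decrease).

+203.21 million

Government account inflow 323 million kronor: reserves −323M, deposits −323M.
FX purchase 806.5 million kronor: reserves +806.5M, deposits 0.
Discount-window repayment 548 million kronor: reserves −548M, deposits 0.
Asset purchase (from non-banks) 266 million kronor: reserves +266M, deposits +266M.
Totals: Δreserves = +201.5M, Δdeposits = −57M.
Δrequired reserves = 3% × −57M = −1.71M.
Δexcess reserves = Δreserves − Δrequired = +201.5M − (−1.71M) = +203.21 million.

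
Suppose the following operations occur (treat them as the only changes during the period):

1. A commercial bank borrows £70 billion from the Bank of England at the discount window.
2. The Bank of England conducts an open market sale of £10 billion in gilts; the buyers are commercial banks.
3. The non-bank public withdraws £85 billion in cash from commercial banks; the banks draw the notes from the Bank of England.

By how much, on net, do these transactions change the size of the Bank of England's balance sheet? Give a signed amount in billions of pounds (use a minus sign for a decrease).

Bank of England balance sheet:
  Assets:      Securities −£10B, Loans to banks +£70B
  Liabilities: Bank reserves −£25B, Currency in circulation +£85B
Commercial banking system:
  Assets:      Reserves at CB −£25B, Securities +£10B
  Liabilities: Checkable deposits −£85B, Borrowings from CB +£70B
Change in total Bank of England assets = +£60 billion.

+£60 billion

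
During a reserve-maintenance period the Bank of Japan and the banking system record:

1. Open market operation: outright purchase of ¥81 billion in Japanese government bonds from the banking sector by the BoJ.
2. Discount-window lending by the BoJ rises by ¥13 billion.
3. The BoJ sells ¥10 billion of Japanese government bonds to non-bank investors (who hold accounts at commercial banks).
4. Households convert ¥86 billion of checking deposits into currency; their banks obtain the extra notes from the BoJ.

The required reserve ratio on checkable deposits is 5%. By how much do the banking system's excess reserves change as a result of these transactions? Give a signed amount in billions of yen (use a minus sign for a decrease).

+¥2.8 billion

OMO purchase (from banks) ¥81 billion: reserves +¥81B, deposits 0.
Discount-window loan ¥13 billion: reserves +¥13B, deposits 0.
Asset sale (to non-banks) ¥10 billion: reserves −¥10B, deposits −¥10B.
Currency withdrawal ¥86 billion: reserves −¥86B, deposits −¥86B.
Totals: Δreserves = −¥2B, Δdeposits = −¥96B.
Δrequired reserves = 5% × −¥96B = −¥4.8B.
Δexcess reserves = Δreserves − Δrequired = −¥2B − (−¥4.8B) = +¥2.8 billion.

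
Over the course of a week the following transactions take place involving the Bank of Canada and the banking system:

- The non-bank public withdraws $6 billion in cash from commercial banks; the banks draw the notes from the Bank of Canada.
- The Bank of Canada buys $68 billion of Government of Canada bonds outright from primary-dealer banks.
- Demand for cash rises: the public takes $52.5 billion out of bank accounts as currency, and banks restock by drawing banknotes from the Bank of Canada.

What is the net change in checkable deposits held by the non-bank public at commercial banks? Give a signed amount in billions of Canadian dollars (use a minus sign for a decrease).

Currency withdrawal $6 billion: non-bank counterparties' bank balances fall → −$6B.
OMO purchase (from banks) $68 billion: the counterparty is a bank, so public deposits are unchanged → 0.
Currency withdrawal $52.5 billion: non-bank counterparties' bank balances fall → −$52.5B.
Net: −6 + 0 − 52.5 = -$58.5 billion.

-$58.5 billion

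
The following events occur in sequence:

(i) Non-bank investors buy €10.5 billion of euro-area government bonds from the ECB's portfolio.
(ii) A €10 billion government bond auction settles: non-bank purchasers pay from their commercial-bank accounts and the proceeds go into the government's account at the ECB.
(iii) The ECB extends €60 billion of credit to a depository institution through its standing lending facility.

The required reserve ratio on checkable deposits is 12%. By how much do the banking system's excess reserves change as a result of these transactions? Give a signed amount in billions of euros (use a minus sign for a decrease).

+€41.96 billion

Asset sale (to non-banks) €10.5 billion: reserves −€10.5B, deposits −€10.5B.
Government account inflow €10 billion: reserves −€10B, deposits −€10B.
Discount-window loan €60 billion: reserves +€60B, deposits 0.
Totals: Δreserves = +€39.5B, Δdeposits = −€20.5B.
Δrequired reserves = 12% × −€20.5B = −€2.46B.
Δexcess reserves = Δreserves − Δrequired = +€39.5B − (−€2.46B) = +€41.96 billion.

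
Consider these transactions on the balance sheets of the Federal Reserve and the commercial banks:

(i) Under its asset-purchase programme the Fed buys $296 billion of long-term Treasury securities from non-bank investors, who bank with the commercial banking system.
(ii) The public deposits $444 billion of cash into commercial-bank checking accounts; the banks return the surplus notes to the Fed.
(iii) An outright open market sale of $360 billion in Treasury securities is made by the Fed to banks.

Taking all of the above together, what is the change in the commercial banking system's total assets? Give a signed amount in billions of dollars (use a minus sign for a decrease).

Asset purchase (from non-banks) $296 billion: bank balance sheets expand → +$296B.
Currency deposit $444 billion: bank balance sheets expand → +$444B.
OMO sale (to banks) $360 billion: just an asset swap on bank balance sheets → 0.
Net: 296 + 444 + 0 = +$740 billion.

+$740 billion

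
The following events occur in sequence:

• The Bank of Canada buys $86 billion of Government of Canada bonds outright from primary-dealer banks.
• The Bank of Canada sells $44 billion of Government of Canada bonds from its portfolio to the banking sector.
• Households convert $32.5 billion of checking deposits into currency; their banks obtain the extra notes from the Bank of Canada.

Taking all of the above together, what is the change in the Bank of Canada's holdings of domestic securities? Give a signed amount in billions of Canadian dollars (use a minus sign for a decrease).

+$42 billion

OMO purchase (from banks) $86 billion: securities added to the Bank of Canada's portfolio → +$86B.
OMO sale (to banks) $44 billion: securities removed from the Bank of Canada's portfolio → −$44B.
Currency withdrawal $32.5 billion: the Bank of Canada's securities portfolio is untouched → 0.
Net: 86 − 44 + 0 = +$42 billion.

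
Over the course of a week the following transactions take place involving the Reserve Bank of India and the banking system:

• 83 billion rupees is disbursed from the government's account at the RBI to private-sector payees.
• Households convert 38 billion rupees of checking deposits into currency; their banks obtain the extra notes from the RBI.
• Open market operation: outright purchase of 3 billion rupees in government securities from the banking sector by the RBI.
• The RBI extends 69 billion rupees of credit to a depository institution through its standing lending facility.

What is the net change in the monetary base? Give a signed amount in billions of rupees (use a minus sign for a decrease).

RBI balance sheet:
  Assets:      Securities +3B, Loans to banks +69B
  Liabilities: Bank reserves +117B, Currency in circulation +38B, Government deposits −83B
Commercial banking system:
  Assets:      Reserves at CB +117B, Securities −3B
  Liabilities: Checkable deposits +45B, Borrowings from CB +69B
Monetary base = currency + reserves: +38B + (+117B) = +155 billion.

+155 billion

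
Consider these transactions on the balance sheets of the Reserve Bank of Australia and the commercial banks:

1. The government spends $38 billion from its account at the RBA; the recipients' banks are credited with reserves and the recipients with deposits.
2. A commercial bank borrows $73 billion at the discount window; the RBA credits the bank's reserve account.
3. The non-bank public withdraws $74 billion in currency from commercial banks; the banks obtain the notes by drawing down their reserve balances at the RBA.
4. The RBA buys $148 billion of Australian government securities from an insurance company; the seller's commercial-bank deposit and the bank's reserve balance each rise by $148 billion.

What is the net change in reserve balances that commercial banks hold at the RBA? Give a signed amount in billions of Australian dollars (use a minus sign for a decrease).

RBA balance sheet:
  Assets:      Securities +$148B, Loans to banks +$73B
  Liabilities: Bank reserves +$185B, Currency in circulation +$74B, Government deposits −$38B
So the change in reserve balances that commercial banks hold at the RBA is +$185 billion.

+$185 billion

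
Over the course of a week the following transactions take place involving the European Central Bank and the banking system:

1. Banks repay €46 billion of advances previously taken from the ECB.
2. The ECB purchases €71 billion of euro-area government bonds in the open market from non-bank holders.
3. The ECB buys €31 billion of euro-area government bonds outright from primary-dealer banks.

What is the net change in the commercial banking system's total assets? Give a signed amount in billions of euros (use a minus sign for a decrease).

+€25 billion

ECB balance sheet:
  Assets:      Securities +€102B, Loans to banks −€46B
  Liabilities: Bank reserves +€56B
Commercial banking system:
  Assets:      Reserves at CB +€56B, Securities −€31B
  Liabilities: Checkable deposits +€71B, Borrowings from CB −€46B
Change in total bank assets = +€25 billion.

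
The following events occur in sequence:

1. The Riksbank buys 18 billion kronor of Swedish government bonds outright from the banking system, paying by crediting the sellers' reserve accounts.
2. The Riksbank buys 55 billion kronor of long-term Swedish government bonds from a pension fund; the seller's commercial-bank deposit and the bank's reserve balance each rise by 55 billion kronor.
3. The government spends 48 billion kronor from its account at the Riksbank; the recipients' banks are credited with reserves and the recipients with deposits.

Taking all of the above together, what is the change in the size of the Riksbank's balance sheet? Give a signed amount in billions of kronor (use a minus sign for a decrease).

+73 billion

OMO purchase (from banks) 18 billion kronor: a Riksbank asset is acquired → +18B.
Asset purchase (from non-banks) 55 billion kronor: a Riksbank asset is acquired → +55B.
Government spending 48 billion kronor: only the composition of liabilities changes → 0.
Net: 18 + 55 + 0 = +73 billion.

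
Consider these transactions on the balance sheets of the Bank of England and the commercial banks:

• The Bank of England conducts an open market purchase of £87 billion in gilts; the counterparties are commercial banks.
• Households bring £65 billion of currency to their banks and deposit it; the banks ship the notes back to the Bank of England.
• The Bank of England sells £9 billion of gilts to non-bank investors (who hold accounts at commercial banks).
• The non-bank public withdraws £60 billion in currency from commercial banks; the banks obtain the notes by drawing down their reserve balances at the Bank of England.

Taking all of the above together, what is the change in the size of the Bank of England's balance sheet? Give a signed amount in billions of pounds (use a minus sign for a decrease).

Bank of England balance sheet:
  Assets:      Securities +£78B
  Liabilities: Bank reserves +£83B, Currency in circulation −£5B
Change in total Bank of England assets = +£78 billion.

+£78 billion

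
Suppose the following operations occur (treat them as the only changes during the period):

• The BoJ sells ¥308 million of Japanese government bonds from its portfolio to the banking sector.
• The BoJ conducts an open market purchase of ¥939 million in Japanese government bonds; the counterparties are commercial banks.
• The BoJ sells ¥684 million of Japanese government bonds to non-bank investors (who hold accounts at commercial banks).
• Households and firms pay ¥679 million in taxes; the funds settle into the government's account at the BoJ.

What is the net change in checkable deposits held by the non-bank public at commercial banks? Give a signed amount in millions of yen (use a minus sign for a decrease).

BoJ balance sheet:
  Assets:      Securities −¥53M
  Liabilities: Bank reserves −¥732M, Government deposits +¥679M
Commercial banking system:
  Assets:      Reserves at CB −¥732M, Securities −¥631M
  Liabilities: Checkable deposits −¥1363M
So the change in checkable deposits held by the non-bank public at commercial banks is -¥1363 million.

-¥1363 million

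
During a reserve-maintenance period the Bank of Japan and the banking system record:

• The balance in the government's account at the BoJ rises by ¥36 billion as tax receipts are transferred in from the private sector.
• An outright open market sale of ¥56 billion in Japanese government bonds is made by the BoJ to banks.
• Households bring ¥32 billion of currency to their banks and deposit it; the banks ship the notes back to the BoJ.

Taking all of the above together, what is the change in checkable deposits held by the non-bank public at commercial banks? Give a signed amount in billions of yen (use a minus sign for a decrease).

-¥4 billion

Government account inflow ¥36 billion: non-bank counterparties' bank balances fall → −¥36B.
OMO sale (to banks) ¥56 billion: the counterparty is a bank, so public deposits are unchanged → 0.
Currency deposit ¥32 billion: non-bank counterparties' bank balances rise → +¥32B.
Net: −36 + 0 + 32 = -¥4 billion.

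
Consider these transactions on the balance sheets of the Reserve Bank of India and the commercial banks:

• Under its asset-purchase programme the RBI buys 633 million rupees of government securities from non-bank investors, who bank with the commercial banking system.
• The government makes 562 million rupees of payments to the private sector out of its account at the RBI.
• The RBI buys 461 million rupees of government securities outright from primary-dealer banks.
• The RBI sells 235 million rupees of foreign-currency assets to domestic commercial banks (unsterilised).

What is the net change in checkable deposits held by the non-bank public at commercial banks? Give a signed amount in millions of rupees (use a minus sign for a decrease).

Asset purchase (from non-banks) 633 million rupees: non-bank counterparties' bank balances rise → +633M.
Government spending 562 million rupees: non-bank counterparties' bank balances rise → +562M.
OMO purchase (from banks) 461 million rupees: the counterparty is a bank, so public deposits are unchanged → 0.
FX sale 235 million rupees: the counterparty is a bank, so public deposits are unchanged → 0.
Net: 633 + 562 + 0 + 0 = +1195 million.

+1195 million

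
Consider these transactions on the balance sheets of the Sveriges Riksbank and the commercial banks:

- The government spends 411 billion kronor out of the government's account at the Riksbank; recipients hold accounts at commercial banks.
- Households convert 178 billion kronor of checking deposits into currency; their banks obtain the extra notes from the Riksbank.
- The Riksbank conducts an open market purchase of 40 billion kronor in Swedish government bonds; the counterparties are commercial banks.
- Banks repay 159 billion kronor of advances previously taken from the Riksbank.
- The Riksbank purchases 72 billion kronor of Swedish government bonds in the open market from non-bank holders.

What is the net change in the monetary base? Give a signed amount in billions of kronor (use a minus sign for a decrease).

Riksbank balance sheet:
  Assets:      Securities +112B, Loans to banks −159B
  Liabilities: Bank reserves +186B, Currency in circulation +178B, Government deposits −411B
Commercial banking system:
  Assets:      Reserves at CB +186B, Securities −40B
  Liabilities: Checkable deposits +305B, Borrowings from CB −159B
Monetary base = currency + reserves: +178B + (+186B) = +364 billion.

+364 billion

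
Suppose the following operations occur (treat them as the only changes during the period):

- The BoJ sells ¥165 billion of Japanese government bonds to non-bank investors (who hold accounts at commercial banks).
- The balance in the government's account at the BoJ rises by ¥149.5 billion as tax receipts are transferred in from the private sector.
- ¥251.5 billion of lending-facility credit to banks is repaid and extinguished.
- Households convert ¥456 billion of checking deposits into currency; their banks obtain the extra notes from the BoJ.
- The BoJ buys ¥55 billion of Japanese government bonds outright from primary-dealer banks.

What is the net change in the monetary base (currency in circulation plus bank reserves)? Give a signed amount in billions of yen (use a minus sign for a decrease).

BoJ balance sheet:
  Assets:      Securities −¥110B, Loans to banks −¥251.5B
  Liabilities: Bank reserves −¥967B, Currency in circulation +¥456B, Government deposits +¥149.5B
Commercial banking system:
  Assets:      Reserves at CB −¥967B, Securities −¥55B
  Liabilities: Checkable deposits −¥770.5B, Borrowings from CB −¥251.5B
Monetary base = currency + reserves: +¥456B + (−¥967B) = -¥511 billion.

-¥511 billion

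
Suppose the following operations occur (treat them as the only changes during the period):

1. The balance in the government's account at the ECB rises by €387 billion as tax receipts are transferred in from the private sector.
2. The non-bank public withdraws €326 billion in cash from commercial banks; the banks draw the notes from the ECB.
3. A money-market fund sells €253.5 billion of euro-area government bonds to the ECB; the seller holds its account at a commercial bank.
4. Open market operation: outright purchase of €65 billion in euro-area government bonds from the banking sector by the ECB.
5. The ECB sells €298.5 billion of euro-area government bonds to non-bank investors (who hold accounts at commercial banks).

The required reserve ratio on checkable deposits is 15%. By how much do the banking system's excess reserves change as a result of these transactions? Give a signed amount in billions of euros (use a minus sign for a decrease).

Government account inflow €387 billion: reserves −€387B, deposits −€387B.
Currency withdrawal €326 billion: reserves −€326B, deposits −€326B.
Asset purchase (from non-banks) €253.5 billion: reserves +€253.5B, deposits +€253.5B.
OMO purchase (from banks) €65 billion: reserves +€65B, deposits 0.
Asset sale (to non-banks) €298.5 billion: reserves −€298.5B, deposits −€298.5B.
Totals: Δreserves = −€693B, Δdeposits = −€758B.
Δrequired reserves = 15% × −€758B = −€113.7B.
Δexcess reserves = Δreserves − Δrequired = −€693B − (−€113.7B) = -€579.3 billion.

-€579.3 billion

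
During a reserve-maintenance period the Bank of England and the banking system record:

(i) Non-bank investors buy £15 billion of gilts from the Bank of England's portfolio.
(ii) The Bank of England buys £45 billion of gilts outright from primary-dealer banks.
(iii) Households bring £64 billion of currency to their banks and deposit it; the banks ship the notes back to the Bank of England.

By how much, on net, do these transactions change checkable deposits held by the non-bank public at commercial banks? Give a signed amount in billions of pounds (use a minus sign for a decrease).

+£49 billion

Asset sale (to non-banks) £15 billion: non-bank counterparties' bank balances fall → −£15B.
OMO purchase (from banks) £45 billion: the counterparty is a bank, so public deposits are unchanged → 0.
Currency deposit £64 billion: non-bank counterparties' bank balances rise → +£64B.
Net: −15 + 0 + 64 = +£49 billion.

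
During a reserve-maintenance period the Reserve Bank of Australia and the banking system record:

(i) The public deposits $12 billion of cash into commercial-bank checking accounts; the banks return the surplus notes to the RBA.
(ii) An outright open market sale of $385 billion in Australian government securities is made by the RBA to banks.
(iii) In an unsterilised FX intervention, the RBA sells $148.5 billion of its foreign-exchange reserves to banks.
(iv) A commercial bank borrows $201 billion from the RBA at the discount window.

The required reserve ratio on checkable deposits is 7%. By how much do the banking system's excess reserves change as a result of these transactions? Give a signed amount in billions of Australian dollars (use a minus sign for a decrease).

Currency deposit $12 billion: reserves +$12B, deposits +$12B.
OMO sale (to banks) $385 billion: reserves −$385B, deposits 0.
FX sale $148.5 billion: reserves −$148.5B, deposits 0.
Discount-window loan $201 billion: reserves +$201B, deposits 0.
Totals: Δreserves = −$320.5B, Δdeposits = +$12B.
Δrequired reserves = 7% × +$12B = +$0.84B.
Δexcess reserves = Δreserves − Δrequired = −$320.5B − (+$0.84B) = -$321.34 billion.

-$321.34 billion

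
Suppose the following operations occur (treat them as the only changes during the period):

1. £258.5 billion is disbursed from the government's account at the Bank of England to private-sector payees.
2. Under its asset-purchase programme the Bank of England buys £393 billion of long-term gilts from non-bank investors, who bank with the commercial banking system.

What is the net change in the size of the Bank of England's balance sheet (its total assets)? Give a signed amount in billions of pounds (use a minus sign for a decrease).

+£393 billion

Government spending £258.5 billion: only the composition of liabilities changes → 0.
Asset purchase (from non-banks) £393 billion: a Bank of England asset is acquired → +£393B.
Net: 0 + 393 = +£393 billion.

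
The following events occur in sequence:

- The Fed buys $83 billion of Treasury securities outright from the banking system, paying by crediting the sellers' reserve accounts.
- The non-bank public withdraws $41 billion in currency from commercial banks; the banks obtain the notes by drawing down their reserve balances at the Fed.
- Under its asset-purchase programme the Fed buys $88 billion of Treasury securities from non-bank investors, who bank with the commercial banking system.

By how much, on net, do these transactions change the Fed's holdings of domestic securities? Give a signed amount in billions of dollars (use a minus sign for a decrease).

+$171 billion

OMO purchase (from banks) $83 billion: securities added to the Fed's portfolio → +$83B.
Currency withdrawal $41 billion: the Fed's securities portfolio is untouched → 0.
Asset purchase (from non-banks) $88 billion: securities added to the Fed's portfolio → +$88B.
Net: 83 + 0 + 88 = +$171 billion.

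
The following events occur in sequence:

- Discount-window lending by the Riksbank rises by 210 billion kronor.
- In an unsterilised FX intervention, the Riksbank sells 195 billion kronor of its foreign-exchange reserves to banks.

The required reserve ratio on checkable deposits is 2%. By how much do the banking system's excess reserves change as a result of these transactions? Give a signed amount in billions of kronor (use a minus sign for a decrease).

Discount-window loan 210 billion kronor: reserves +210B, deposits 0.
FX sale 195 billion kronor: reserves −195B, deposits 0.
Totals: Δreserves = +15B, Δdeposits = 0.
Δrequired reserves = 2% × 0 = 0.
Δexcess reserves = Δreserves − Δrequired = +15B − (0) = +15 billion.

+15 billion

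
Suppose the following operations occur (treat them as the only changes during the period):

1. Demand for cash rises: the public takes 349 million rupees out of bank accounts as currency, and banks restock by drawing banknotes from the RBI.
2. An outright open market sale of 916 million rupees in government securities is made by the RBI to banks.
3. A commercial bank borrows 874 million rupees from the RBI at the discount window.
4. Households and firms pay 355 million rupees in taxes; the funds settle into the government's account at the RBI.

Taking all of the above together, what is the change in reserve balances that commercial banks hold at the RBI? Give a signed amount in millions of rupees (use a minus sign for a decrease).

RBI balance sheet:
  Assets:      Securities −916M, Loans to banks +874M
  Liabilities: Bank reserves −746M, Currency in circulation +349M, Government deposits +355M
So the change in reserve balances that commercial banks hold at the RBI is -746 million.

-746 million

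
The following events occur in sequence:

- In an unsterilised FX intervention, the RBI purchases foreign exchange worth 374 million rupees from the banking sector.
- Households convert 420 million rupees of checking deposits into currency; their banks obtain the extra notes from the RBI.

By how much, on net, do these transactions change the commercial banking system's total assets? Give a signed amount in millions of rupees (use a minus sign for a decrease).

FX purchase 374 million rupees: just an asset swap on bank balance sheets → 0.
Currency withdrawal 420 million rupees: bank balance sheets shrink → −420M.
Net: 0 − 420 = -420 million.

-420 million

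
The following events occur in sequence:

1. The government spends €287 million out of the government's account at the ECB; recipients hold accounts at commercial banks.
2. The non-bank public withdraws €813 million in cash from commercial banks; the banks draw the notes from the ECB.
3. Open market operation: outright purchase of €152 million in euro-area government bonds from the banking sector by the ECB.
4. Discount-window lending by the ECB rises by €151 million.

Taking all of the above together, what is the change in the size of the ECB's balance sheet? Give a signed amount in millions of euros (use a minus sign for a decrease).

+€303 million

Government spending €287 million: only the composition of liabilities changes → 0.
Currency withdrawal €813 million: only the composition of liabilities changes → 0.
OMO purchase (from banks) €152 million: an ECB asset is acquired → +€152M.
Discount-window loan €151 million: an ECB asset is acquired → +€151M.
Net: 0 + 0 + 152 + 151 = +€303 million.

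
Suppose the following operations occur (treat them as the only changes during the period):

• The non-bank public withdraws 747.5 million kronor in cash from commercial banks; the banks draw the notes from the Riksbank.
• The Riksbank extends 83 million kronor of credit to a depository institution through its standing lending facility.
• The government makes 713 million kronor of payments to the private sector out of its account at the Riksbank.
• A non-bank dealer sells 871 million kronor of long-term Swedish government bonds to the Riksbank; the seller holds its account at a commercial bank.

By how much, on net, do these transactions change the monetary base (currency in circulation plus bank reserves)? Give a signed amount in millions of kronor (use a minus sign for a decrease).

Currency withdrawal 747.5 million kronor: just a shift between currency and reserves — both are base money → 0.
Discount-window loan 83 million kronor: Riksbank balance sheet expands → +83M.
Government spending 713 million kronor: a non-base liability converts back to reserves → +713M.
Asset purchase (from non-banks) 871 million kronor: Riksbank balance sheet expands → +871M.
Net: 0 + 83 + 713 + 871 = +1667 million.

+1667 million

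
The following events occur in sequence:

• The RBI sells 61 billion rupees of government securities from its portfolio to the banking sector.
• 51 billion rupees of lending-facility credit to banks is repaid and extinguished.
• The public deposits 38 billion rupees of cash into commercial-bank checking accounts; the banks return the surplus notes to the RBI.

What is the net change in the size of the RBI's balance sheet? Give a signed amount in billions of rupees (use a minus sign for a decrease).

RBI balance sheet:
  Assets:      Securities −61B, Loans to banks −51B
  Liabilities: Bank reserves −74B, Currency in circulation −38B
Commercial banking system:
  Assets:      Reserves at CB −74B, Securities +61B
  Liabilities: Checkable deposits +38B, Borrowings from CB −51B
Change in total RBI assets = -112 billion.

-112 billion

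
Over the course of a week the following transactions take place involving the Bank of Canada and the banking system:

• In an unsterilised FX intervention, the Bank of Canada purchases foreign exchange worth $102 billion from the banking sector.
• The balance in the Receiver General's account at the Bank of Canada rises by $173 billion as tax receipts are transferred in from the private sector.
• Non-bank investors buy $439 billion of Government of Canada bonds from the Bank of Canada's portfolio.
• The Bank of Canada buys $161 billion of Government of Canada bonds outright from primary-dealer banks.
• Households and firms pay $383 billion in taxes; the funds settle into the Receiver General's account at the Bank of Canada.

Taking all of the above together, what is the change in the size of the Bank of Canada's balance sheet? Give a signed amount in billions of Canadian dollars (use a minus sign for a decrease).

-$176 billion

FX purchase $102 billion: a Bank of Canada asset is acquired → +$102B.
Government account inflow $173 billion: only the composition of liabilities changes → 0.
Asset sale (to non-banks) $439 billion: a Bank of Canada asset is shed → −$439B.
OMO purchase (from banks) $161 billion: a Bank of Canada asset is acquired → +$161B.
Government account inflow $383 billion: only the composition of liabilities changes → 0.
Net: 102 + 0 − 439 + 161 + 0 = -$176 billion.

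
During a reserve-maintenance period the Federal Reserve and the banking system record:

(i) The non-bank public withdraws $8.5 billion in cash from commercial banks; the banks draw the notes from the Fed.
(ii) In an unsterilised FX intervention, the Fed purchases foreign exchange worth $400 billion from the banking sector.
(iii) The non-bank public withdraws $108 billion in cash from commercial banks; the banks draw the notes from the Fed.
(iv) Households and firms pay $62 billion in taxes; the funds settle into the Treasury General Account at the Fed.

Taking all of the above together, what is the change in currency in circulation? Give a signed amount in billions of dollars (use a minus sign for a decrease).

Currency withdrawal $8.5 billion: notes leave the central bank → +$8.5B.
FX purchase $400 billion: no currency enters or leaves circulation → 0.
Currency withdrawal $108 billion: notes leave the central bank → +$108B.
Government account inflow $62 billion: no currency enters or leaves circulation → 0.
Net: 8.5 + 0 + 108 + 0 = +$116.5 billion.

+$116.5 billion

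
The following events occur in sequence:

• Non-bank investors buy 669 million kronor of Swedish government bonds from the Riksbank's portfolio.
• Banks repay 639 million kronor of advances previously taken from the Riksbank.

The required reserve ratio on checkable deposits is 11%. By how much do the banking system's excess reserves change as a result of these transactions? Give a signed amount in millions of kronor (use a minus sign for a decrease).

Asset sale (to non-banks) 669 million kronor: reserves −669M, deposits −669M.
Discount-window repayment 639 million kronor: reserves −639M, deposits 0.
Totals: Δreserves = −1308M, Δdeposits = −669M.
Δrequired reserves = 11% × −669M = −73.59M.
Δexcess reserves = Δreserves − Δrequired = −1308M − (−73.59M) = -1234.41 million.

-1234.41 million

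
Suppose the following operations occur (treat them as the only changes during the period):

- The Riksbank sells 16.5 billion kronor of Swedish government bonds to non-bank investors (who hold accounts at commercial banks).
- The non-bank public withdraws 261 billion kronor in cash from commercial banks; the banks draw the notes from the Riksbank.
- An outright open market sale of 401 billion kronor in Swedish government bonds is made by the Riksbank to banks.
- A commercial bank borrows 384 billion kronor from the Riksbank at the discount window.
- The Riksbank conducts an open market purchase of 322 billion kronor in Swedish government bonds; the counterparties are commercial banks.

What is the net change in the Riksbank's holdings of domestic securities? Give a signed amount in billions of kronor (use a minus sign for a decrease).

-95.5 billion

Asset sale (to non-banks) 16.5 billion kronor: securities removed from the Riksbank's portfolio → −16.5B.
Currency withdrawal 261 billion kronor: the Riksbank's securities portfolio is untouched → 0.
OMO sale (to banks) 401 billion kronor: securities removed from the Riksbank's portfolio → −401B.
Discount-window loan 384 billion kronor: the Riksbank's securities portfolio is untouched → 0.
OMO purchase (from banks) 322 billion kronor: securities added to the Riksbank's portfolio → +322B.
Net: −16.5 + 0 − 401 + 0 + 322 = -95.5 billion.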